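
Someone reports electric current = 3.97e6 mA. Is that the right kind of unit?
Yes

electric current has SI base units: A
mA reduces to the same SI base units, so it is a valid unit for electric current.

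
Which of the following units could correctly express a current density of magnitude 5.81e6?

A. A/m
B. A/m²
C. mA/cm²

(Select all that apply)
B, C

current density has SI base units: A / m^2

Checking each option against A / m^2:
  A. A/m: ✗ does not match
  B. A/m²: ✓ matches
  C. mA/cm²: ✓ matches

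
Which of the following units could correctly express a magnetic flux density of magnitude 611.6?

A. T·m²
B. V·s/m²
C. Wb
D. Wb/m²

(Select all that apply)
B, D

magnetic flux density has SI base units: kg / (A * s^2)

Checking each option against kg / (A * s^2):
  A. T·m²: ✗ does not match
  B. V·s/m²: ✓ matches
  C. Wb: ✗ does not match
  D. Wb/m²: ✓ matches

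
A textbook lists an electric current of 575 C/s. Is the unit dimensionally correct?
Yes

electric current has SI base units: A
C/s reduces to the same SI base units, so it is a valid unit for electric current.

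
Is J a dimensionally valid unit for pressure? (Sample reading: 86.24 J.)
No

pressure has SI base units: kg / (m * s^2)
J does NOT reduce to kg / (m * s^2); a valid unit for pressure would be e.g. Pa.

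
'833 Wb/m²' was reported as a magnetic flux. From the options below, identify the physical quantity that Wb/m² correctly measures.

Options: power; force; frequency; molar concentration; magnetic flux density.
magnetic flux density

magnetic flux should have units dimensionally equivalent to kg * m^2 / (A * s^2) (e.g. Wb).
The given unit 'Wb/m²' reduces to kg / (A * s^2). Of the listed options, that is the dimensionality of magnetic flux density.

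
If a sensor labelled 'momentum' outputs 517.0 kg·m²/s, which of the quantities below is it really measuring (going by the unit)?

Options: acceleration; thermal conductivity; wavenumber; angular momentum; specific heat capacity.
angular momentum

momentum should have units dimensionally equivalent to kg * m / s (e.g. kg·m/s).
The given unit 'kg·m²/s' reduces to kg * m^2 / s. Of the listed options, that is the dimensionality of angular momentum.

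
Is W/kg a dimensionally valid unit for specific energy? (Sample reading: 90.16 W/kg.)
No

specific energy has SI base units: m^2 / s^2
W/kg does NOT reduce to m^2 / s^2; a valid unit for specific energy would be e.g. J/kg.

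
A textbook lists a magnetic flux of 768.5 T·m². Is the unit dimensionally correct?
Yes

magnetic flux has SI base units: kg * m^2 / (A * s^2)
T·m² reduces to the same SI base units, so it is a valid unit for magnetic flux.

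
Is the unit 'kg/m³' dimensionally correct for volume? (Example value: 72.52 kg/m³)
No

volume has SI base units: m^3
kg/m³ does NOT reduce to m^3; a valid unit for volume would be e.g. m³.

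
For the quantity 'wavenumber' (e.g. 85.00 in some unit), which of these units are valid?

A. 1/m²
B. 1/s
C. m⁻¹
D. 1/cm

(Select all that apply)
C, D

wavenumber has SI base units: 1 / m

Checking each option against 1 / m:
  A. 1/m²: ✗ does not match
  B. 1/s: ✗ does not match
  C. m⁻¹: ✓ matches
  D. 1/cm: ✓ matches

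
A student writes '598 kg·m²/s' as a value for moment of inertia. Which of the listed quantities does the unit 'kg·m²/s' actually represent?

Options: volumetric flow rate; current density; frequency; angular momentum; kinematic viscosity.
angular momentum

moment of inertia should have units dimensionally equivalent to kg * m^2 (e.g. kg·m²).
The given unit 'kg·m²/s' reduces to kg * m^2 / s. Of the listed options, that is the dimensionality of angular momentum.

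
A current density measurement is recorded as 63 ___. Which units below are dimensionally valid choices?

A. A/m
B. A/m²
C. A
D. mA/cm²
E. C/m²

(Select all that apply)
B, D

current density has SI base units: A / m^2

Checking each option against A / m^2:
  A. A/m: ✗ does not match
  B. A/m²: ✓ matches
  C. A: ✗ does not match
  D. mA/cm²: ✓ matches
  E. C/m²: ✗ does not match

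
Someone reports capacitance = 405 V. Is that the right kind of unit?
No

capacitance has SI base units: A^2 * s^4 / (kg * m^2)
V does NOT reduce to A^2 * s^4 / (kg * m^2); a valid unit for capacitance would be e.g. F.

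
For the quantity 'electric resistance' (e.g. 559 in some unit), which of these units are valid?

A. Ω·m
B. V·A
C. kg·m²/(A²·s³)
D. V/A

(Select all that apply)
C, D

electric resistance has SI base units: kg * m^2 / (A^2 * s^3)

Checking each option against kg * m^2 / (A^2 * s^3):
  A. Ω·m: ✗ does not match
  B. V·A: ✗ does not match
  C. kg·m²/(A²·s³): ✓ matches
  D. V/A: ✓ matches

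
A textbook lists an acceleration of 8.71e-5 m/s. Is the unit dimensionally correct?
No

acceleration has SI base units: m / s^2
m/s does NOT reduce to m / s^2; a valid unit for acceleration would be e.g. m/s².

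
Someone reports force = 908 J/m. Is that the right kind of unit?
Yes

force has SI base units: kg * m / s^2
J/m reduces to the same SI base units, so it is a valid unit for force.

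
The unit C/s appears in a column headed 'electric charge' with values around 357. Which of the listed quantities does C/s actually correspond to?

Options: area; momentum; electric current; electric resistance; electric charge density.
electric current

electric charge should have units dimensionally equivalent to A * s (e.g. C).
The given unit 'C/s' reduces to A. Of the listed options, that is the dimensionality of electric current.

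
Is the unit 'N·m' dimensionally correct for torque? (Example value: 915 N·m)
Yes

torque has SI base units: kg * m^2 / s^2
N·m reduces to the same SI base units, so it is a valid unit for torque.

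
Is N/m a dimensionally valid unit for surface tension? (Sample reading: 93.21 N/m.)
Yes

surface tension has SI base units: kg / s^2
N/m reduces to the same SI base units, so it is a valid unit for surface tension.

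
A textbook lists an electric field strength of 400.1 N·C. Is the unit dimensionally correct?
No

electric field strength has SI base units: kg * m / (A * s^3)
N·C does NOT reduce to kg * m / (A * s^3); a valid unit for electric field strength would be e.g. V/m.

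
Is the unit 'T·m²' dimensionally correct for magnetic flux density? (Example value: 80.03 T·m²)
No

magnetic flux density has SI base units: kg / (A * s^2)
T·m² does NOT reduce to kg / (A * s^2); a valid unit for magnetic flux density would be e.g. T.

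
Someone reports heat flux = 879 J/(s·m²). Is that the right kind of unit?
Yes

heat flux has SI base units: kg / s^3
J/(s·m²) reduces to the same SI base units, so it is a valid unit for heat flux.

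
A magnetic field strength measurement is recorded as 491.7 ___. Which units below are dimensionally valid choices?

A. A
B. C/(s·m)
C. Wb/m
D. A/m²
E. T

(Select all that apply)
B

magnetic field strength has SI base units: A / m

Checking each option against A / m:
  A. A: ✗ does not match
  B. C/(s·m): ✓ matches
  C. Wb/m: ✗ does not match
  D. A/m²: ✗ does not match
  E. T: ✗ does not match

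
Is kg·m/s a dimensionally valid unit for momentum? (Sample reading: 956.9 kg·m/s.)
Yes

momentum has SI base units: kg * m / s
kg·m/s reduces to the same SI base units, so it is a valid unit for momentum.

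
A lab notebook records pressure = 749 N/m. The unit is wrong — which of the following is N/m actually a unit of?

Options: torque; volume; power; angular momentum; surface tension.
surface tension

pressure should have units dimensionally equivalent to kg / (m * s^2) (e.g. Pa).
The given unit 'N/m' reduces to kg / s^2. Of the listed options, that is the dimensionality of surface tension.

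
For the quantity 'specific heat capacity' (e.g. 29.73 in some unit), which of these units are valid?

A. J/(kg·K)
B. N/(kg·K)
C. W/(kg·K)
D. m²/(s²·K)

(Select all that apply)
A, D

specific heat capacity has SI base units: m^2 / (s^2 * K)

Checking each option against m^2 / (s^2 * K):
  A. J/(kg·K): ✓ matches
  B. N/(kg·K): ✗ does not match
  C. W/(kg·K): ✗ does not match
  D. m²/(s²·K): ✓ matches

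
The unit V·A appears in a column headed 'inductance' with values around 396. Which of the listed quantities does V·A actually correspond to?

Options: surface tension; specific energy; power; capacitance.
power

inductance should have units dimensionally equivalent to kg * m^2 / (A^2 * s^2) (e.g. H).
The given unit 'V·A' reduces to kg * m^2 / s^3. Of the listed options, that is the dimensionality of power.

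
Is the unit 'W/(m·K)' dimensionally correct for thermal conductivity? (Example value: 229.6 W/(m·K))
Yes

thermal conductivity has SI base units: kg * m / (s^3 * K)
W/(m·K) reduces to the same SI base units, so it is a valid unit for thermal conductivity.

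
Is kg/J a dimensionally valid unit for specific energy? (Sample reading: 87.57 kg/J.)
No

specific energy has SI base units: m^2 / s^2
kg/J does NOT reduce to m^2 / s^2; a valid unit for specific energy would be e.g. J/kg.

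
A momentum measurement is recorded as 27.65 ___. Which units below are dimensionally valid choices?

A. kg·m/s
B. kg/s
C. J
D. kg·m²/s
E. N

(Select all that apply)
A

momentum has SI base units: kg * m / s

Checking each option against kg * m / s:
  A. kg·m/s: ✓ matches
  B. kg/s: ✗ does not match
  C. J: ✗ does not match
  D. kg·m²/s: ✗ does not match
  E. N: ✗ does not match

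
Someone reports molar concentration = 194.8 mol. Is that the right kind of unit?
No

molar concentration has SI base units: mol / m^3
mol does NOT reduce to mol / m^3; a valid unit for molar concentration would be e.g. mol/m³.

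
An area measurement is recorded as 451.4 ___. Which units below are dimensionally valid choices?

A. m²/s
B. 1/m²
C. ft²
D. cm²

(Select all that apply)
C, D

area has SI base units: m^2

Checking each option against m^2:
  A. m²/s: ✗ does not match
  B. 1/m²: ✗ does not match
  C. ft²: ✓ matches
  D. cm²: ✓ matches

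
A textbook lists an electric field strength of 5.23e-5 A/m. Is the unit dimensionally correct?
No

electric field strength has SI base units: kg * m / (A * s^3)
A/m does NOT reduce to kg * m / (A * s^3); a valid unit for electric field strength would be e.g. V/m.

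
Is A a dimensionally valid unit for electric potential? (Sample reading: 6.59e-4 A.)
No

electric potential has SI base units: kg * m^2 / (A * s^3)
A does NOT reduce to kg * m^2 / (A * s^3); a valid unit for electric potential would be e.g. V.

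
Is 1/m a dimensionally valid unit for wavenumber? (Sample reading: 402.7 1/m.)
Yes

wavenumber has SI base units: 1 / m
1/m reduces to the same SI base units, so it is a valid unit for wavenumber.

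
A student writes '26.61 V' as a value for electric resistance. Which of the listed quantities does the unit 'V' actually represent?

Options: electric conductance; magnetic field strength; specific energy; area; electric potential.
electric potential

electric resistance should have units dimensionally equivalent to kg * m^2 / (A^2 * s^3) (e.g. Ω).
The given unit 'V' reduces to kg * m^2 / (A * s^3). Of the listed options, that is the dimensionality of electric potential.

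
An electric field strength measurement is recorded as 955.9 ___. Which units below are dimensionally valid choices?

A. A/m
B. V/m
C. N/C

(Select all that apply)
B, C

electric field strength has SI base units: kg * m / (A * s^3)

Checking each option against kg * m / (A * s^3):
  A. A/m: ✗ does not match
  B. V/m: ✓ matches
  C. N/C: ✓ matches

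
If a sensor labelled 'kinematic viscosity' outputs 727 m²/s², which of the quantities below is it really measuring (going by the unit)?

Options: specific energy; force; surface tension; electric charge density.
specific energy

kinematic viscosity should have units dimensionally equivalent to m^2 / s (e.g. m²/s).
The given unit 'm²/s²' reduces to m^2 / s^2. Of the listed options, that is the dimensionality of specific energy.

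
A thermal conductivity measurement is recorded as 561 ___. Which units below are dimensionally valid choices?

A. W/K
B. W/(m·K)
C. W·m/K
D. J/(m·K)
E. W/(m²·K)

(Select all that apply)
B

thermal conductivity has SI base units: kg * m / (s^3 * K)

Checking each option against kg * m / (s^3 * K):
  A. W/K: ✗ does not match
  B. W/(m·K): ✓ matches
  C. W·m/K: ✗ does not match
  D. J/(m·K): ✗ does not match
  E. W/(m²·K): ✗ does not match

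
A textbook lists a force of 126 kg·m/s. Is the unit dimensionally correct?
No

force has SI base units: kg * m / s^2
kg·m/s does NOT reduce to kg * m / s^2; a valid unit for force would be e.g. N.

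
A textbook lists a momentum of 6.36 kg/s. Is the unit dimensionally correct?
No

momentum has SI base units: kg * m / s
kg/s does NOT reduce to kg * m / s; a valid unit for momentum would be e.g. kg·m/s.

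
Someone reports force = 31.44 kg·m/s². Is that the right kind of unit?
Yes

force has SI base units: kg * m / s^2
kg·m/s² reduces to the same SI base units, so it is a valid unit for force.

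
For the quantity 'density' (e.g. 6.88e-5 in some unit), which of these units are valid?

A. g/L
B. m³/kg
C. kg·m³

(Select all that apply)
A

density has SI base units: kg / m^3

Checking each option against kg / m^3:
  A. g/L: ✓ matches
  B. m³/kg: ✗ does not match
  C. kg·m³: ✗ does not match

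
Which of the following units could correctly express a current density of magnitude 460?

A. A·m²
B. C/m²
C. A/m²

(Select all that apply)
C

current density has SI base units: A / m^2

Checking each option against A / m^2:
  A. A·m²: ✗ does not match
  B. C/m²: ✗ does not match
  C. A/m²: ✓ matches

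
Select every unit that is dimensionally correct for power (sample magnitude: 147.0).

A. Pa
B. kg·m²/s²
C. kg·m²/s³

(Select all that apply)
C

power has SI base units: kg * m^2 / s^3

Checking each option against kg * m^2 / s^3:
  A. Pa: ✗ does not match
  B. kg·m²/s²: ✗ does not match
  C. kg·m²/s³: ✓ matches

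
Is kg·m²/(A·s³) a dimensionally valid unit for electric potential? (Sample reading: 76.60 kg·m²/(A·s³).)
Yes

electric potential has SI base units: kg * m^2 / (A * s^3)
kg·m²/(A·s³) reduces to the same SI base units, so it is a valid unit for electric potential.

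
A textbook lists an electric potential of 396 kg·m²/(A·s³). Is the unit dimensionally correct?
Yes

electric potential has SI base units: kg * m^2 / (A * s^3)
kg·m²/(A·s³) reduces to the same SI base units, so it is a valid unit for electric potential.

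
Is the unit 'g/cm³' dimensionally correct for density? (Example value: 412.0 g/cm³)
Yes

density has SI base units: kg / m^3
g/cm³ reduces to the same SI base units, so it is a valid unit for density.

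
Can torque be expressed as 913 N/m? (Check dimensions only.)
No

torque has SI base units: kg * m^2 / s^2
N/m does NOT reduce to kg * m^2 / s^2; a valid unit for torque would be e.g. N·m.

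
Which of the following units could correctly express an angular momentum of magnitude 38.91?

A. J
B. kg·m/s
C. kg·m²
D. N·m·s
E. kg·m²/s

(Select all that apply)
D, E

angular momentum has SI base units: kg * m^2 / s

Checking each option against kg * m^2 / s:
  A. J: ✗ does not match
  B. kg·m/s: ✗ does not match
  C. kg·m²: ✗ does not match
  D. N·m·s: ✓ matches
  E. kg·m²/s: ✓ matches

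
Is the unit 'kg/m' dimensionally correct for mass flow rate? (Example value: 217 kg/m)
No

mass flow rate has SI base units: kg / s
kg/m does NOT reduce to kg / s; a valid unit for mass flow rate would be e.g. kg/s.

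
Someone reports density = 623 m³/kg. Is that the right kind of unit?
No

density has SI base units: kg / m^3
m³/kg does NOT reduce to kg / m^3; a valid unit for density would be e.g. kg/m³.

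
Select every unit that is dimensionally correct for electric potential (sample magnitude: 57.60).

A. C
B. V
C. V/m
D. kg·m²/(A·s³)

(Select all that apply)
B, D

electric potential has SI base units: kg * m^2 / (A * s^3)

Checking each option against kg * m^2 / (A * s^3):
  A. C: ✗ does not match
  B. V: ✓ matches
  C. V/m: ✗ does not match
  D. kg·m²/(A·s³): ✓ matches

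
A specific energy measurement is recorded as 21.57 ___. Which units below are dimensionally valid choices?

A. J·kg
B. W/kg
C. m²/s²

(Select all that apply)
C

specific energy has SI base units: m^2 / s^2

Checking each option against m^2 / s^2:
  A. J·kg: ✗ does not match
  B. W/kg: ✗ does not match
  C. m²/s²: ✓ matches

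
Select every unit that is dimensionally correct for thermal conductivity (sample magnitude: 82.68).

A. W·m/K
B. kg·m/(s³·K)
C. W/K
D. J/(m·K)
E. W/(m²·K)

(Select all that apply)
B

thermal conductivity has SI base units: kg * m / (s^3 * K)

Checking each option against kg * m / (s^3 * K):
  A. W·m/K: ✗ does not match
  B. kg·m/(s³·K): ✓ matches
  C. W/K: ✗ does not match
  D. J/(m·K): ✗ does not match
  E. W/(m²·K): ✗ does not match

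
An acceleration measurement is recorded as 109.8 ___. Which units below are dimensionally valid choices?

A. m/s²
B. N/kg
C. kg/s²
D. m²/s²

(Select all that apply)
A, B

acceleration has SI base units: m / s^2

Checking each option against m / s^2:
  A. m/s²: ✓ matches
  B. N/kg: ✓ matches
  C. kg/s²: ✗ does not match
  D. m²/s²: ✗ does not match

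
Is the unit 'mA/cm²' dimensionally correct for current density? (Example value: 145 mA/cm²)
Yes

current density has SI base units: A / m^2
mA/cm² reduces to the same SI base units, so it is a valid unit for current density.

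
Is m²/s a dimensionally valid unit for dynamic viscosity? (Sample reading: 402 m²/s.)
No

dynamic viscosity has SI base units: kg / (m * s)
m²/s does NOT reduce to kg / (m * s); a valid unit for dynamic viscosity would be e.g. Pa·s.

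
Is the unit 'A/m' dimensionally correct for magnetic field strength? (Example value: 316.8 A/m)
Yes

magnetic field strength has SI base units: A / m
A/m reduces to the same SI base units, so it is a valid unit for magnetic field strength.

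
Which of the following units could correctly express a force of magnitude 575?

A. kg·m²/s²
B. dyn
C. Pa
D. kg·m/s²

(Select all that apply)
B, D

force has SI base units: kg * m / s^2

Checking each option against kg * m / s^2:
  A. kg·m²/s²: ✗ does not match
  B. dyn: ✓ matches
  C. Pa: ✗ does not match
  D. kg·m/s²: ✓ matches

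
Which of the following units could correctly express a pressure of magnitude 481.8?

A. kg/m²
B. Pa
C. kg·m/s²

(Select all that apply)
B

pressure has SI base units: kg / (m * s^2)

Checking each option against kg / (m * s^2):
  A. kg/m²: ✗ does not match
  B. Pa: ✓ matches
  C. kg·m/s²: ✗ does not match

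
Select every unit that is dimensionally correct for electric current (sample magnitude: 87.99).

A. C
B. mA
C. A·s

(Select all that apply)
B

electric current has SI base units: A

Checking each option against A:
  A. C: ✗ does not match
  B. mA: ✓ matches
  C. A·s: ✗ does not match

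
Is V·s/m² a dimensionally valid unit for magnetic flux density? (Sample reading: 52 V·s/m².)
Yes

magnetic flux density has SI base units: kg / (A * s^2)
V·s/m² reduces to the same SI base units, so it is a valid unit for magnetic flux density.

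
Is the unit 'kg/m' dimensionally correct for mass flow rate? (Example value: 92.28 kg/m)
No

mass flow rate has SI base units: kg / s
kg/m does NOT reduce to kg / s; a valid unit for mass flow rate would be e.g. kg/s.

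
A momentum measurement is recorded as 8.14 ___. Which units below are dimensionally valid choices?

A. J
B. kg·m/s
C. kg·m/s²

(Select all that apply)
B

momentum has SI base units: kg * m / s

Checking each option against kg * m / s:
  A. J: ✗ does not match
  B. kg·m/s: ✓ matches
  C. kg·m/s²: ✗ does not match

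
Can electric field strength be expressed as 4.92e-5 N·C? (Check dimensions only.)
No

electric field strength has SI base units: kg * m / (A * s^3)
N·C does NOT reduce to kg * m / (A * s^3); a valid unit for electric field strength would be e.g. V/m.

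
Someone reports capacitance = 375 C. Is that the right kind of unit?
No

capacitance has SI base units: A^2 * s^4 / (kg * m^2)
C does NOT reduce to A^2 * s^4 / (kg * m^2); a valid unit for capacitance would be e.g. F.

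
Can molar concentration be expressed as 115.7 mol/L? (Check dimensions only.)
Yes

molar concentration has SI base units: mol / m^3
mol/L reduces to the same SI base units, so it is a valid unit for molar concentration.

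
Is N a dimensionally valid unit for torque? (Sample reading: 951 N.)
No

torque has SI base units: kg * m^2 / s^2
N does NOT reduce to kg * m^2 / s^2; a valid unit for torque would be e.g. N·m.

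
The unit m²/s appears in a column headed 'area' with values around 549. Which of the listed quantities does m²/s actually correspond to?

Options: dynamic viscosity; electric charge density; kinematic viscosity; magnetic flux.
kinematic viscosity

area should have units dimensionally equivalent to m^2 (e.g. m²).
The given unit 'm²/s' reduces to m^2 / s. Of the listed options, that is the dimensionality of kinematic viscosity.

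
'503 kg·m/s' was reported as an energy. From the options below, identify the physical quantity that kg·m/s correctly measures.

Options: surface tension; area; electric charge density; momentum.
momentum

energy should have units dimensionally equivalent to kg * m^2 / s^2 (e.g. J).
The given unit 'kg·m/s' reduces to kg * m / s. Of the listed options, that is the dimensionality of momentum.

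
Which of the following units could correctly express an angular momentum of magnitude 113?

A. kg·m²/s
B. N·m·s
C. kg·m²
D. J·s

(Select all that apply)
A, B, D

angular momentum has SI base units: kg * m^2 / s

Checking each option against kg * m^2 / s:
  A. kg·m²/s: ✓ matches
  B. N·m·s: ✓ matches
  C. kg·m²: ✗ does not match
  D. J·s: ✓ matches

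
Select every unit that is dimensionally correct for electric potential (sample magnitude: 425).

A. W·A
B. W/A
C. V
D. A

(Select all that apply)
B, C

electric potential has SI base units: kg * m^2 / (A * s^3)

Checking each option against kg * m^2 / (A * s^3):
  A. W·A: ✗ does not match
  B. W/A: ✓ matches
  C. V: ✓ matches
  D. A: ✗ does not match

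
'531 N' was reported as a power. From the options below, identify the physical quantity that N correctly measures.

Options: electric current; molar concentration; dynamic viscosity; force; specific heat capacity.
force

power should have units dimensionally equivalent to kg * m^2 / s^3 (e.g. W).
The given unit 'N' reduces to kg * m / s^2. Of the listed options, that is the dimensionality of force.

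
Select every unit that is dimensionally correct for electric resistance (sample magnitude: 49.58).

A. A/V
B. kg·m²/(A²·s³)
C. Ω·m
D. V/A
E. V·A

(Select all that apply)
B, D

electric resistance has SI base units: kg * m^2 / (A^2 * s^3)

Checking each option against kg * m^2 / (A^2 * s^3):
  A. A/V: ✗ does not match
  B. kg·m²/(A²·s³): ✓ matches
  C. Ω·m: ✗ does not match
  D. V/A: ✓ matches
  E. V·A: ✗ does not match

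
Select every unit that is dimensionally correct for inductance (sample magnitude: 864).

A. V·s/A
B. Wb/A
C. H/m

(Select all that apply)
A, B

inductance has SI base units: kg * m^2 / (A^2 * s^2)

Checking each option against kg * m^2 / (A^2 * s^2):
  A. V·s/A: ✓ matches
  B. Wb/A: ✓ matches
  C. H/m: ✗ does not match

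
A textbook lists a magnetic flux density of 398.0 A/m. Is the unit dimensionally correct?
No

magnetic flux density has SI base units: kg / (A * s^2)
A/m does NOT reduce to kg / (A * s^2); a valid unit for magnetic flux density would be e.g. T.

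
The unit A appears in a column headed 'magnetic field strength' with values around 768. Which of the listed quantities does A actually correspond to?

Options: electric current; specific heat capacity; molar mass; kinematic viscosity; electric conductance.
electric current

magnetic field strength should have units dimensionally equivalent to A / m (e.g. A/m).
The given unit 'A' reduces to A. Of the listed options, that is the dimensionality of electric current.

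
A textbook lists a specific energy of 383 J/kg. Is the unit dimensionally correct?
Yes

specific energy has SI base units: m^2 / s^2
J/kg reduces to the same SI base units, so it is a valid unit for specific energy.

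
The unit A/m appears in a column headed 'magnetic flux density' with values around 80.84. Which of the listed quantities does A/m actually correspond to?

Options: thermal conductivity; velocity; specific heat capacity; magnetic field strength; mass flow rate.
magnetic field strength

magnetic flux density should have units dimensionally equivalent to kg / (A * s^2) (e.g. T).
The given unit 'A/m' reduces to A / m. Of the listed options, that is the dimensionality of magnetic field strength.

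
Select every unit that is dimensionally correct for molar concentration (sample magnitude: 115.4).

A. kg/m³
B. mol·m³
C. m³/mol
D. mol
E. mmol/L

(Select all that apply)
E

molar concentration has SI base units: mol / m^3

Checking each option against mol / m^3:
  A. kg/m³: ✗ does not match
  B. mol·m³: ✗ does not match
  C. m³/mol: ✗ does not match
  D. mol: ✗ does not match
  E. mmol/L: ✓ matches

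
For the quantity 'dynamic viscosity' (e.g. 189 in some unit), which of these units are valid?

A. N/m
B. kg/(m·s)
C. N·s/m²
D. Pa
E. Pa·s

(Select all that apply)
B, C, E

dynamic viscosity has SI base units: kg / (m * s)

Checking each option against kg / (m * s):
  A. N/m: ✗ does not match
  B. kg/(m·s): ✓ matches
  C. N·s/m²: ✓ matches
  D. Pa: ✗ does not match
  E. Pa·s: ✓ matches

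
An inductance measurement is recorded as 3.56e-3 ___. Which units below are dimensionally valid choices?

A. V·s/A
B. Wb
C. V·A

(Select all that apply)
A

inductance has SI base units: kg * m^2 / (A^2 * s^2)

Checking each option against kg * m^2 / (A^2 * s^2):
  A. V·s/A: ✓ matches
  B. Wb: ✗ does not match
  C. V·A: ✗ does not match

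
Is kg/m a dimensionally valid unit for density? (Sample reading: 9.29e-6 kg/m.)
No

density has SI base units: kg / m^3
kg/m does NOT reduce to kg / m^3; a valid unit for density would be e.g. kg/m³.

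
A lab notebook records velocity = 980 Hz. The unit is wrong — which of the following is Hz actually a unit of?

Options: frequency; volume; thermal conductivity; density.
frequency

velocity should have units dimensionally equivalent to m / s (e.g. m/s).
The given unit 'Hz' reduces to 1 / s. Of the listed options, that is the dimensionality of frequency.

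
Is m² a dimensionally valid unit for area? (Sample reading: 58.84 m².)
Yes

area has SI base units: m^2
m² reduces to the same SI base units, so it is a valid unit for area.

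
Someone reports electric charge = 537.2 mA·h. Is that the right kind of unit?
Yes

electric charge has SI base units: A * s
mA·h reduces to the same SI base units, so it is a valid unit for electric charge.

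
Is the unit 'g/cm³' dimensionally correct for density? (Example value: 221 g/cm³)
Yes

density has SI base units: kg / m^3
g/cm³ reduces to the same SI base units, so it is a valid unit for density.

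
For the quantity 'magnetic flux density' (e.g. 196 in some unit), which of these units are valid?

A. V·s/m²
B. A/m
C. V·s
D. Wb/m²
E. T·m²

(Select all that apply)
A, D

magnetic flux density has SI base units: kg / (A * s^2)

Checking each option against kg / (A * s^2):
  A. V·s/m²: ✓ matches
  B. A/m: ✗ does not match
  C. V·s: ✗ does not match
  D. Wb/m²: ✓ matches
  E. T·m²: ✗ does not match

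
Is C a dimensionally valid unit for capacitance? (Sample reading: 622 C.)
No

capacitance has SI base units: A^2 * s^4 / (kg * m^2)
C does NOT reduce to A^2 * s^4 / (kg * m^2); a valid unit for capacitance would be e.g. F.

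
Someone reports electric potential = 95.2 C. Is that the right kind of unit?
No

electric potential has SI base units: kg * m^2 / (A * s^3)
C does NOT reduce to kg * m^2 / (A * s^3); a valid unit for electric potential would be e.g. V.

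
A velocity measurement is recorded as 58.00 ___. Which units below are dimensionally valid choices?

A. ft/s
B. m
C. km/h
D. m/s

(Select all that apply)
A, C, D

velocity has SI base units: m / s

Checking each option against m / s:
  A. ft/s: ✓ matches
  B. m: ✗ does not match
  C. km/h: ✓ matches
  D. m/s: ✓ matches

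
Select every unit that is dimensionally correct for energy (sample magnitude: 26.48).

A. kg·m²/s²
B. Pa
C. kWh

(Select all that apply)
A, C

energy has SI base units: kg * m^2 / s^2

Checking each option against kg * m^2 / s^2:
  A. kg·m²/s²: ✓ matches
  B. Pa: ✗ does not match
  C. kWh: ✓ matches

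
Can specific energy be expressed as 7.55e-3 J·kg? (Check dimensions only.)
No

specific energy has SI base units: m^2 / s^2
J·kg does NOT reduce to m^2 / s^2; a valid unit for specific energy would be e.g. J/kg.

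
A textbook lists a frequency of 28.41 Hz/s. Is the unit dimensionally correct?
No

frequency has SI base units: 1 / s
Hz/s does NOT reduce to 1 / s; a valid unit for frequency would be e.g. Hz.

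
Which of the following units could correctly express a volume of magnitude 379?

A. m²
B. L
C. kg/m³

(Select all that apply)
B

volume has SI base units: m^3

Checking each option against m^3:
  A. m²: ✗ does not match
  B. L: ✓ matches
  C. kg/m³: ✗ does not match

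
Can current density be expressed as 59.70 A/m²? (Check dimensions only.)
Yes

current density has SI base units: A / m^2
A/m² reduces to the same SI base units, so it is a valid unit for current density.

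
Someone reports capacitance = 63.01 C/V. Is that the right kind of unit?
Yes

capacitance has SI base units: A^2 * s^4 / (kg * m^2)
C/V reduces to the same SI base units, so it is a valid unit for capacitance.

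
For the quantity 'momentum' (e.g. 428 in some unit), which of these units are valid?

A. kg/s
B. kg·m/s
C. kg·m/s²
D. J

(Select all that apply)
B

momentum has SI base units: kg * m / s

Checking each option against kg * m / s:
  A. kg/s: ✗ does not match
  B. kg·m/s: ✓ matches
  C. kg·m/s²: ✗ does not match
  D. J: ✗ does not match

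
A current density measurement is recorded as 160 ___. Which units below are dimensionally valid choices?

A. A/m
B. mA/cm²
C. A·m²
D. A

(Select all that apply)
B

current density has SI base units: A / m^2

Checking each option against A / m^2:
  A. A/m: ✗ does not match
  B. mA/cm²: ✓ matches
  C. A·m²: ✗ does not match
  D. A: ✗ does not match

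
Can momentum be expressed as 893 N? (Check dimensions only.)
No

momentum has SI base units: kg * m / s
N does NOT reduce to kg * m / s; a valid unit for momentum would be e.g. kg·m/s.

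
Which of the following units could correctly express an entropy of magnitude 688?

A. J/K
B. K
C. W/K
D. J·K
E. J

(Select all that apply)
A

entropy has SI base units: kg * m^2 / (s^2 * K)

Checking each option against kg * m^2 / (s^2 * K):
  A. J/K: ✓ matches
  B. K: ✗ does not match
  C. W/K: ✗ does not match
  D. J·K: ✗ does not match
  E. J: ✗ does not match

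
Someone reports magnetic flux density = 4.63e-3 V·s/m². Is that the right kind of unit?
Yes

magnetic flux density has SI base units: kg / (A * s^2)
V·s/m² reduces to the same SI base units, so it is a valid unit for magnetic flux density.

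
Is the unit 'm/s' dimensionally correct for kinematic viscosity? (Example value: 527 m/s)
No

kinematic viscosity has SI base units: m^2 / s
m/s does NOT reduce to m^2 / s; a valid unit for kinematic viscosity would be e.g. m²/s.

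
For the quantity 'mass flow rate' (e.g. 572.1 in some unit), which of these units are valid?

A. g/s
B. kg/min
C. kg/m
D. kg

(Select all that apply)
A, B

mass flow rate has SI base units: kg / s

Checking each option against kg / s:
  A. g/s: ✓ matches
  B. kg/min: ✓ matches
  C. kg/m: ✗ does not match
  D. kg: ✗ does not match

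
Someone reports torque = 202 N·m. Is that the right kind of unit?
Yes

torque has SI base units: kg * m^2 / s^2
N·m reduces to the same SI base units, so it is a valid unit for torque.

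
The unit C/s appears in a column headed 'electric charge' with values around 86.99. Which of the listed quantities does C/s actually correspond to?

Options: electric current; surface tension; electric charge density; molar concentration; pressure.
electric current

electric charge should have units dimensionally equivalent to A * s (e.g. C).
The given unit 'C/s' reduces to A. Of the listed options, that is the dimensionality of electric current.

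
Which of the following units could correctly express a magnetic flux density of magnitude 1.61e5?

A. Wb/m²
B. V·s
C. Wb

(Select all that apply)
A

magnetic flux density has SI base units: kg / (A * s^2)

Checking each option against kg / (A * s^2):
  A. Wb/m²: ✓ matches
  B. V·s: ✗ does not match
  C. Wb: ✗ does not match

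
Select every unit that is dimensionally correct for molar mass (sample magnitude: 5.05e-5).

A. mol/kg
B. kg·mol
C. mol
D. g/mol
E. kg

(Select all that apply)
D

molar mass has SI base units: kg / mol

Checking each option against kg / mol:
  A. mol/kg: ✗ does not match
  B. kg·mol: ✗ does not match
  C. mol: ✗ does not match
  D. g/mol: ✓ matches
  E. kg: ✗ does not match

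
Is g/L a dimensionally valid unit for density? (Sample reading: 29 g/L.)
Yes

density has SI base units: kg / m^3
g/L reduces to the same SI base units, so it is a valid unit for density.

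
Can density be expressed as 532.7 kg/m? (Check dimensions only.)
No

density has SI base units: kg / m^3
kg/m does NOT reduce to kg / m^3; a valid unit for density would be e.g. kg/m³.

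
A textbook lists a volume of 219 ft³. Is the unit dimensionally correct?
Yes

volume has SI base units: m^3
ft³ reduces to the same SI base units, so it is a valid unit for volume.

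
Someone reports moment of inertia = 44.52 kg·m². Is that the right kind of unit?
Yes

moment of inertia has SI base units: kg * m^2
kg·m² reduces to the same SI base units, so it is a valid unit for moment of inertia.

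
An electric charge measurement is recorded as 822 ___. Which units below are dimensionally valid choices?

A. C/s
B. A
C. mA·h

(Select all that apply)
C

electric charge has SI base units: A * s

Checking each option against A * s:
  A. C/s: ✗ does not match
  B. A: ✗ does not match
  C. mA·h: ✓ matches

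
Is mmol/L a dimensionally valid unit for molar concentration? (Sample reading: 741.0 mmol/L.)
Yes

molar concentration has SI base units: mol / m^3
mmol/L reduces to the same SI base units, so it is a valid unit for molar concentration.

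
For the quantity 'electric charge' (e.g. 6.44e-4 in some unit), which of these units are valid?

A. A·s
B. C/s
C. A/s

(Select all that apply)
A

electric charge has SI base units: A * s

Checking each option against A * s:
  A. A·s: ✓ matches
  B. C/s: ✗ does not match
  C. A/s: ✗ does not match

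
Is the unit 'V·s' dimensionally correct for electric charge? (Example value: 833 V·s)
No

electric charge has SI base units: A * s
V·s does NOT reduce to A * s; a valid unit for electric charge would be e.g. C.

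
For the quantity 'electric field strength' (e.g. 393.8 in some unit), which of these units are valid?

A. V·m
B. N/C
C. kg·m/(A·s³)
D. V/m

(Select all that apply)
B, C, D

electric field strength has SI base units: kg * m / (A * s^3)

Checking each option against kg * m / (A * s^3):
  A. V·m: ✗ does not match
  B. N/C: ✓ matches
  C. kg·m/(A·s³): ✓ matches
  D. V/m: ✓ matches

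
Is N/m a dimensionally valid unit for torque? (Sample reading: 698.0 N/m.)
No

torque has SI base units: kg * m^2 / s^2
N/m does NOT reduce to kg * m^2 / s^2; a valid unit for torque would be e.g. N·m.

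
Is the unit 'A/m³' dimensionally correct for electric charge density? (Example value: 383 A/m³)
No

electric charge density has SI base units: A * s / m^3
A/m³ does NOT reduce to A * s / m^3; a valid unit for electric charge density would be e.g. C/m³.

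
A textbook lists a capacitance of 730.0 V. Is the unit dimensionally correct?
No

capacitance has SI base units: A^2 * s^4 / (kg * m^2)
V does NOT reduce to A^2 * s^4 / (kg * m^2); a valid unit for capacitance would be e.g. F.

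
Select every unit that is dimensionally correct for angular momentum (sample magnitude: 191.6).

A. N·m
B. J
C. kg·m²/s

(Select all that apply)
C

angular momentum has SI base units: kg * m^2 / s

Checking each option against kg * m^2 / s:
  A. N·m: ✗ does not match
  B. J: ✗ does not match
  C. kg·m²/s: ✓ matches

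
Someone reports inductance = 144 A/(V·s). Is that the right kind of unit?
No

inductance has SI base units: kg * m^2 / (A^2 * s^2)
A/(V·s) does NOT reduce to kg * m^2 / (A^2 * s^2); a valid unit for inductance would be e.g. H.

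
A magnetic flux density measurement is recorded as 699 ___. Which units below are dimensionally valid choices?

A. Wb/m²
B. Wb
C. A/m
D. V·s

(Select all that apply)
A

magnetic flux density has SI base units: kg / (A * s^2)

Checking each option against kg / (A * s^2):
  A. Wb/m²: ✓ matches
  B. Wb: ✗ does not match
  C. A/m: ✗ does not match
  D. V·s: ✗ does not match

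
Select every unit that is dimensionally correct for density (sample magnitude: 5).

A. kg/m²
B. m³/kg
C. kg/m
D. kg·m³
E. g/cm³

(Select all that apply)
E

density has SI base units: kg / m^3

Checking each option against kg / m^3:
  A. kg/m²: ✗ does not match
  B. m³/kg: ✗ does not match
  C. kg/m: ✗ does not match
  D. kg·m³: ✗ does not match
  E. g/cm³: ✓ matches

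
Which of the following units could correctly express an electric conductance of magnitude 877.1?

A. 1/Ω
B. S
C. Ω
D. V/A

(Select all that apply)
A, B

electric conductance has SI base units: A^2 * s^3 / (kg * m^2)

Checking each option against A^2 * s^3 / (kg * m^2):
  A. 1/Ω: ✓ matches
  B. S: ✓ matches
  C. Ω: ✗ does not match
  D. V/A: ✗ does not match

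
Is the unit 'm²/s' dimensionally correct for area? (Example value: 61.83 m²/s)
No

area has SI base units: m^2
m²/s does NOT reduce to m^2; a valid unit for area would be e.g. m².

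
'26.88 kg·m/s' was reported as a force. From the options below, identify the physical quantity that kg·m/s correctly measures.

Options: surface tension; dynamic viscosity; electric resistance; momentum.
momentum

force should have units dimensionally equivalent to kg * m / s^2 (e.g. N).
The given unit 'kg·m/s' reduces to kg * m / s. Of the listed options, that is the dimensionality of momentum.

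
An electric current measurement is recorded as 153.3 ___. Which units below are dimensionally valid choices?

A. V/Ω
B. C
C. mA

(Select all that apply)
A, C

electric current has SI base units: A

Checking each option against A:
  A. V/Ω: ✓ matches
  B. C: ✗ does not match
  C. mA: ✓ matches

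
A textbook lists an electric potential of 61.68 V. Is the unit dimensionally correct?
Yes

electric potential has SI base units: kg * m^2 / (A * s^3)
V reduces to the same SI base units, so it is a valid unit for electric potential.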